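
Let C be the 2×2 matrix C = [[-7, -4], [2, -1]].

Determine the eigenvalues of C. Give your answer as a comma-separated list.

-5, -3

det(C - lambda·I) = (-7 - lambda)(-1 - lambda) - (-4)·(2) = lambda^2 + 8·lambda + 15.
This factors as (lambda + 5)·(lambda + 3) = 0.
Eigenvalues: -5, -3.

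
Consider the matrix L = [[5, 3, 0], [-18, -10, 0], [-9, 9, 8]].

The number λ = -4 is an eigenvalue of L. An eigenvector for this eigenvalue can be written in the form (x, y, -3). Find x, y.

We need (L + 4I)v = 0.
L + 4I = [[9, 3, 0], [-18, -6, 0], [-9, 9, 12]].
Row 1: (9)·x + (3)·y + (0)·-3 = 0
Row 2: (-18)·x + (-6)·y + (0)·-3 = 0
Row 3: (-9)·x + (9)·y + (12)·-3 = 0
Solving gives x = -1, y = 3.
Check: L·(-1, 3, -3) = (4, -12, 12) = -4·(-1, 3, -3).

-1, 3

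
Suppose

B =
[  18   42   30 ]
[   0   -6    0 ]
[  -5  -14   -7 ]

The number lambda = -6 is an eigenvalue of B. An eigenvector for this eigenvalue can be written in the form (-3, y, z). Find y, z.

1, 1

We need (B + 6I)v = 0.
B + 6I = [[24, 42, 30], [0, 0, 0], [-5, -14, -1]].
Row 1: (24)·-3 + (42)·y + (30)·z = 0
Row 2: (0)·-3 + (0)·y + (0)·z = 0
Row 3: (-5)·-3 + (-14)·y + (-1)·z = 0
Solving gives y = 1, z = 1.
Check: B·(-3, 1, 1) = (18, -6, -6) = -6·(-3, 1, 1).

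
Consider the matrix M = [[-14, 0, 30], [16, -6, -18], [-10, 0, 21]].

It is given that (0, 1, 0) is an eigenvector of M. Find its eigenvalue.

-6

Compute Mv: M·(0, 1, 0) = (0, -6, 0).
Since Mv = λv, compare component 2: -6 = λ·1, so λ = -6.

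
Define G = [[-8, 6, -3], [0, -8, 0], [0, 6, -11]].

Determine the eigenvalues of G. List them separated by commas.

Set up det(tI - G) = 0.
Expanding the 3×3 determinant: p(t) = t^3 + 27t^2 + 240t + 704.
Try t = -8: p(-8) = 0, so -8 is a root.
Factor out (t + 8): p(t) = (t + 8)·(t^2 + 19t + 88).
The quadratic factors as (t + 11)·(t + 8).
Eigenvalues: -11, -8, -8.

-11, -8, -8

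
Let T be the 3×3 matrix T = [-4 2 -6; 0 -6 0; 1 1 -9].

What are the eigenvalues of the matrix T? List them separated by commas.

-7, -6, -6

Compute the characteristic polynomial p(λ) = det(λI - T).
Expanding along the first row, p(λ) = λ^3 + 19λ^2 + 120λ + 252.
Rational-root test: λ = -6 gives p(-6) = 0.
Dividing by (λ + 6) leaves λ^2 + 13λ + 42.
The quadratic factors as (λ + 7)·(λ + 6).
Eigenvalues: -7, -6, -6.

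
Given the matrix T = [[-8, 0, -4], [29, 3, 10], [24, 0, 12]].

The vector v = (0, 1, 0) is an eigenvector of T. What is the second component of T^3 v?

27

First find the eigenvalue: Tv = (0, 3, 0) = 3·(0, 1, 0), so λ = 3.
Then T^3 v = λ^3·v = 3^3·(0, 1, 0) = 27·(0, 1, 0) = (0, 27, 0).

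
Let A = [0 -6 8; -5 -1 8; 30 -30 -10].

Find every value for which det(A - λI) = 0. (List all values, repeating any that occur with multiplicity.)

-10, -6, 5

The characteristic polynomial is p(μ) = det(μI - A).
Cofactor expansion gives p(μ) = μ^3 + 11μ^2 - 20μ - 300.
Rational-root test: μ = 5 gives p(5) = 0.
Dividing by (μ - 5) leaves μ^2 + 16μ + 60.
The quadratic factors as (μ + 10)·(μ + 6).
Eigenvalues: -10, -6, 5.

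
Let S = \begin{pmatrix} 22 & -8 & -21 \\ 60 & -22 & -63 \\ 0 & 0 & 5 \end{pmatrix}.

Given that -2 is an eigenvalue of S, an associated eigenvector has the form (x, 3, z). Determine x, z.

1, 0

We need (S + 2I)v = 0.
S + 2I = [[24, -8, -21], [60, -20, -63], [0, 0, 7]].
Row 1: (24)·x + (-8)·3 + (-21)·z = 0
Row 2: (60)·x + (-20)·3 + (-63)·z = 0
Row 3: (0)·x + (0)·3 + (7)·z = 0
Solving gives x = 1, z = 0.
Check: S·(1, 3, 0) = (-2, -6, 0) = -2·(1, 3, 0).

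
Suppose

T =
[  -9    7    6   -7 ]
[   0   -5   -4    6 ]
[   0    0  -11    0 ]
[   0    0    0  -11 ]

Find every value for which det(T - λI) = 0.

-11, -11, -9, -5

T is upper triangular, so its eigenvalues are the diagonal entries.
Diagonal: -9, -5, -11, -11.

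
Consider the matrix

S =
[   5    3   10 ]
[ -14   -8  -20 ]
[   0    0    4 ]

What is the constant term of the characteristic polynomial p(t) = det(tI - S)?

-8

p(0) = det(0·I − S) = det(−S) = (−1)^3·det(S).
det(S) = 8, so p(0) = -8.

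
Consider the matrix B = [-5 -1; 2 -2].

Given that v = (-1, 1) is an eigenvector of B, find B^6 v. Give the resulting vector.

(-4096, 4096)

First find the eigenvalue: Bv = (4, -4) = -4·(-1, 1), so λ = -4.
Then B^6 v = λ^6·v = (-4)^6·(-1, 1) = 4096·(-1, 1) = (-4096, 4096).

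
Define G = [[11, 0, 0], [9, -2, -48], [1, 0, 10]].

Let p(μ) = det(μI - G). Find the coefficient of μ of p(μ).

p(μ) = μ^3 - 19μ^2 + 68μ + 220.
The coefficient of μ is 68.

68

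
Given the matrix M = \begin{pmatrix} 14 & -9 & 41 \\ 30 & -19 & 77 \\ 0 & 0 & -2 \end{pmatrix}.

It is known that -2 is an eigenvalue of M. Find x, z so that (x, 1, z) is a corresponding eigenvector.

-2, 1

We need (M + 2I)v = 0.
M + 2I = [[16, -9, 41], [30, -17, 77], [0, 0, 0]].
Row 1: (16)·x + (-9)·1 + (41)·z = 0
Row 2: (30)·x + (-17)·1 + (77)·z = 0
Row 3: (0)·x + (0)·1 + (0)·z = 0
Solving gives x = -2, z = 1.
Check: M·(-2, 1, 1) = (4, -2, -2) = -2·(-2, 1, 1).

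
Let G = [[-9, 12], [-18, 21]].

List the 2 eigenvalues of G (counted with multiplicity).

det(G - tI) = (-9 - t)(21 - t) - (12)·(-18) = t^2 - 12t + 27.
This factors as (t - 3)·(t - 9) = 0.
Eigenvalues: 3, 9.

3, 9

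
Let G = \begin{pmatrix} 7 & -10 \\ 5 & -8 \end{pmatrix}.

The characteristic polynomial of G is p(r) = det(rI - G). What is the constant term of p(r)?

p(r) = r^2 + r - 6.
The constant term is -6.

-6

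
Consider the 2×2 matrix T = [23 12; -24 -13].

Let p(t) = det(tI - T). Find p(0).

p(0) = det(0·I − T) = det(−T) = (−1)^2·det(T).
det(T) = -11, so p(0) = -11.

-11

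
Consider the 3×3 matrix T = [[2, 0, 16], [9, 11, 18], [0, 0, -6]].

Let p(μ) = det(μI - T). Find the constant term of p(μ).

132

p(μ) = μ^3 - 7μ^2 - 56μ + 132.
The constant term is 132.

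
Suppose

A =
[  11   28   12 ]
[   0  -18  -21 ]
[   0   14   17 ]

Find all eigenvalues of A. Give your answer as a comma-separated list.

-4, 3, 11

The characteristic polynomial is p(s) = det(sI - A).
Expanding along the first row, p(s) = s^3 - 10s^2 - 23s + 132.
Rational-root test: s = 11 gives p(11) = 0.
Dividing by (s - 11) leaves s^2 + s - 12.
The quadratic factors as (s + 4)·(s - 3).
Eigenvalues: -4, 3, 11.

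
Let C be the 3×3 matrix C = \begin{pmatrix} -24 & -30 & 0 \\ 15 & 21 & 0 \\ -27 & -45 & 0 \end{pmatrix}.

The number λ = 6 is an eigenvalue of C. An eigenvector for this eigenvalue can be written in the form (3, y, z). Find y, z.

-3, 9

We need (C - 6I)v = 0.
C - 6I = [[-30, -30, 0], [15, 15, 0], [-27, -45, -6]].
Row 1: (-30)·3 + (-30)·y + (0)·z = 0
Row 2: (15)·3 + (15)·y + (0)·z = 0
Row 3: (-27)·3 + (-45)·y + (-6)·z = 0
Solving gives y = -3, z = 9.
Check: C·(3, -3, 9) = (18, -18, 54) = 6·(3, -3, 9).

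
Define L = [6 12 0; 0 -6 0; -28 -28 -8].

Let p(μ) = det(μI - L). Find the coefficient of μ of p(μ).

p(μ) = μ^3 + 8μ^2 - 36μ - 288.
The coefficient of μ is -36.

-36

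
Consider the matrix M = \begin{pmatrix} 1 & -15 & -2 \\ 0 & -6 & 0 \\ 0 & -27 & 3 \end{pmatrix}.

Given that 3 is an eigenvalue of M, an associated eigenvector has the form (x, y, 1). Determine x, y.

-1, 0

We need (M - 3I)v = 0.
M - 3I = [[-2, -15, -2], [0, -9, 0], [0, -27, 0]].
Row 1: (-2)·x + (-15)·y + (-2)·1 = 0
Row 2: (0)·x + (-9)·y + (0)·1 = 0
Row 3: (0)·x + (-27)·y + (0)·1 = 0
Solving gives x = -1, y = 0.
Check: M·(-1, 0, 1) = (-3, 0, 3) = 3·(-1, 0, 1).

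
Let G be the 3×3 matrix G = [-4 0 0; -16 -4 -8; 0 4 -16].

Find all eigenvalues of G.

-12, -8, -4

Set up det(rI - G) = 0.
Cofactor expansion gives p(r) = r^3 + 24r^2 + 176r + 384.
Try r = -4: p(-4) = 0, so -4 is a root.
Dividing by (r + 4) leaves r^2 + 20r + 96.
The quadratic factors as (r + 12)·(r + 8).
Eigenvalues: -12, -8, -4.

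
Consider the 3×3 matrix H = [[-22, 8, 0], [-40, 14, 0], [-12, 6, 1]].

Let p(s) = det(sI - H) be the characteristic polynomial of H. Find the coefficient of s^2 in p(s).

The coefficient of s^2 of det(sI - H) is −trace(H).
trace(H) = (-22) + (14) + (1) = -7, so the coefficient is 7.

7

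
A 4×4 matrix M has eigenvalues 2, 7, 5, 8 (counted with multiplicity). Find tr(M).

trace(M) is the sum of the eigenvalues: (2) + (7) + (5) + (8) = 22.

22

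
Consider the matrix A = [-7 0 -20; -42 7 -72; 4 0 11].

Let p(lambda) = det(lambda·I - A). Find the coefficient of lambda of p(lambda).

31

p(lambda) = lambda^3 - 11·lambda^2 + 31·lambda - 21.
The coefficient of lambda is 31.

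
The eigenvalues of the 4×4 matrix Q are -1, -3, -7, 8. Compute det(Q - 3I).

-1200

If Q has eigenvalues -1, -3, -7, 8, then Q - 3I has eigenvalues -4, -6, -10, 5.
det(Q - 3I) = (-4) · (-6) · (-10) · (5) = -1200.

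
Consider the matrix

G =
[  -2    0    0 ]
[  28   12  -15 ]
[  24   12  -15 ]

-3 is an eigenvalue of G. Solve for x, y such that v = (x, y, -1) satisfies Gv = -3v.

0, -1

We need (G + 3I)v = 0.
G + 3I = [[1, 0, 0], [28, 15, -15], [24, 12, -12]].
Row 1: (1)·x + (0)·y + (0)·-1 = 0
Row 2: (28)·x + (15)·y + (-15)·-1 = 0
Row 3: (24)·x + (12)·y + (-12)·-1 = 0
Solving gives x = 0, y = -1.
Check: G·(0, -1, -1) = (0, 3, 3) = -3·(0, -1, -1).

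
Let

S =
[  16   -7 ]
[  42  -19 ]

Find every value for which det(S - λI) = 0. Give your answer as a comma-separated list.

det(S - μI) = (16 - μ)(-19 - μ) - (-7)·(42) = μ^2 + 3μ - 10.
This factors as (μ + 5)·(μ - 2) = 0.
Eigenvalues: -5, 2.

-5, 2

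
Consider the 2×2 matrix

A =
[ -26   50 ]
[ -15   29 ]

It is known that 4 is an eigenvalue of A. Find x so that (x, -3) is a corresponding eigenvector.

We need (A - 4I)v = 0.
A - 4I = [[-30, 50], [-15, 25]].
Row 1: (-30)·x + (50)·-3 = 0
Row 2: (-15)·x + (25)·-3 = 0
Solving gives x = -5.
Check: A·(-5, -3) = (-20, -12) = 4·(-5, -3).

-5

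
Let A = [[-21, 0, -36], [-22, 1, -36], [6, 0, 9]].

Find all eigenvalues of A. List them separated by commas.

-9, -3, 1

Compute the characteristic polynomial p(λ) = det(λI - A).
Expanding the 3×3 determinant: p(λ) = λ^3 + 11λ^2 + 15λ - 27.
Rational-root test: λ = -3 gives p(-3) = 0.
Dividing by (λ + 3) leaves λ^2 + 8λ - 9.
The quadratic factors as (λ + 9)·(λ - 1).
Eigenvalues: -9, -3, 1.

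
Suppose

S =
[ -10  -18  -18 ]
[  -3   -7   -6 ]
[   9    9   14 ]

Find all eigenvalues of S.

-4, -1, 2

Set up det(rI - S) = 0.
Expanding along the first row, p(r) = r^3 + 3r^2 - 6r - 8.
Since p(-4) = 0, r = -4 is a root.
Factor out (r + 4): p(r) = (r + 4)·(r^2 - r - 2).
The quadratic factors as (r + 1)·(r - 2).
Eigenvalues: -4, -1, 2.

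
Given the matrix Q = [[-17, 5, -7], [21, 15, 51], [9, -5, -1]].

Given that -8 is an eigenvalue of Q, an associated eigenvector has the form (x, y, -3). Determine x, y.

We need (Q + 8I)v = 0.
Q + 8I = [[-9, 5, -7], [21, 23, 51], [9, -5, 7]].
Row 1: (-9)·x + (5)·y + (-7)·-3 = 0
Row 2: (21)·x + (23)·y + (51)·-3 = 0
Row 3: (9)·x + (-5)·y + (7)·-3 = 0
Solving gives x = 4, y = 3.
Check: Q·(4, 3, -3) = (-32, -24, 24) = -8·(4, 3, -3).

4, 3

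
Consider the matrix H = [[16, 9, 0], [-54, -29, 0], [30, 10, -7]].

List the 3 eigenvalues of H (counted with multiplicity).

-11, -7, -2

Compute the characteristic polynomial p(r) = det(rI - H).
Cofactor expansion gives p(r) = r^3 + 20r^2 + 113r + 154.
Try r = -2: p(-2) = 0, so -2 is a root.
Factor out (r + 2): p(r) = (r + 2)·(r^2 + 18r + 77).
The quadratic factors as (r + 11)·(r + 7).
Eigenvalues: -11, -7, -2.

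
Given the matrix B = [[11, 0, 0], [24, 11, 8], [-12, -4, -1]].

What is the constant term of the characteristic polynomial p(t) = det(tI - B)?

-231

p(0) = det(0·I − B) = det(−B) = (−1)^3·det(B).
det(B) = 231, so p(0) = -231.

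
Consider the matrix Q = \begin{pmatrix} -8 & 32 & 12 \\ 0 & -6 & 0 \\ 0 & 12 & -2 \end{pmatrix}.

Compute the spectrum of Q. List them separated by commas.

Set up det(λI - Q) = 0.
Expanding the 3×3 determinant: p(λ) = λ^3 + 16λ^2 + 76λ + 96.
Since p(-6) = 0, λ = -6 is a root.
Factor out (λ + 6): p(λ) = (λ + 6)·(λ^2 + 10λ + 16).
The quadratic factors as (λ + 8)·(λ + 2).
Eigenvalues: -8, -6, -2.

-8, -6, -2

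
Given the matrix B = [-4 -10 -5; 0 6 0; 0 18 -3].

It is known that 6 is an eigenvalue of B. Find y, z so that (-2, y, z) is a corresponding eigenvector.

We need (B - 6I)v = 0.
B - 6I = [[-10, -10, -5], [0, 0, 0], [0, 18, -9]].
Row 1: (-10)·-2 + (-10)·y + (-5)·z = 0
Row 2: (0)·-2 + (0)·y + (0)·z = 0
Row 3: (0)·-2 + (18)·y + (-9)·z = 0
Solving gives y = 1, z = 2.
Check: B·(-2, 1, 2) = (-12, 6, 12) = 6·(-2, 1, 2).

1, 2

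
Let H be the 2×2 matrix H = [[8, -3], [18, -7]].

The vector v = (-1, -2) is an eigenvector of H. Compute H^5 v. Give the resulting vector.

(-32, -64)

First find the eigenvalue: Hv = (-2, -4) = 2·(-1, -2), so λ = 2.
Then H^5 v = λ^5·v = 2^5·(-1, -2) = 32·(-1, -2) = (-32, -64).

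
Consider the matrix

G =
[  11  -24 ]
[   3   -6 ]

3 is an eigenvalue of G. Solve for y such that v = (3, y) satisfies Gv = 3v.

1

We need (G - 3I)v = 0.
G - 3I = [[8, -24], [3, -9]].
Row 1: (8)·3 + (-24)·y = 0
Row 2: (3)·3 + (-9)·y = 0
Solving gives y = 1.
Check: G·(3, 1) = (9, 3) = 3·(3, 1).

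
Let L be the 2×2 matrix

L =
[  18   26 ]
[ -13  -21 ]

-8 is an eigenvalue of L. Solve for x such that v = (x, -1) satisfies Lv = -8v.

We need (L + 8I)v = 0.
L + 8I = [[26, 26], [-13, -13]].
Row 1: (26)·x + (26)·-1 = 0
Row 2: (-13)·x + (-13)·-1 = 0
Solving gives x = 1.
Check: L·(1, -1) = (-8, 8) = -8·(1, -1).

1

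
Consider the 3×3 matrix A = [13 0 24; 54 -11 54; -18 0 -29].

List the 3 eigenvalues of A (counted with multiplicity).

-11, -11, -5

The characteristic polynomial is p(λ) = det(λI - A).
Expanding the 3×3 determinant: p(λ) = λ^3 + 27λ^2 + 231λ + 605.
Since p(-5) = 0, λ = -5 is a root.
Factor out (λ + 5): p(λ) = (λ + 5)·(λ^2 + 22λ + 121).
The quadratic factor is (λ + 11)^2.
Eigenvalues: -11, -11, -5.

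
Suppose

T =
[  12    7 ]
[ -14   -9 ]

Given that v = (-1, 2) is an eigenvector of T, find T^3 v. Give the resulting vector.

First find the eigenvalue: Tv = (2, -4) = -2·(-1, 2), so λ = -2.
Then T^3 v = λ^3·v = (-2)^3·(-1, 2) = -8·(-1, 2) = (8, -16).

(8, -16)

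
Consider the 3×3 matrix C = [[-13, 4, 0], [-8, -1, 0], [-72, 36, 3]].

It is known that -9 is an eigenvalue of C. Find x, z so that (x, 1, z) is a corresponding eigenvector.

1, 3

We need (C + 9I)v = 0.
C + 9I = [[-4, 4, 0], [-8, 8, 0], [-72, 36, 12]].
Row 1: (-4)·x + (4)·1 + (0)·z = 0
Row 2: (-8)·x + (8)·1 + (0)·z = 0
Row 3: (-72)·x + (36)·1 + (12)·z = 0
Solving gives x = 1, z = 3.
Check: C·(1, 1, 3) = (-9, -9, -27) = -9·(1, 1, 3).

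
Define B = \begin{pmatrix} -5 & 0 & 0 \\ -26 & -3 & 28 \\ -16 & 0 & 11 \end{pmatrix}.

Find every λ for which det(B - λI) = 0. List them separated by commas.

-5, -3, 11

The characteristic polynomial is p(λ) = det(λI - B).
Expanding the 3×3 determinant: p(λ) = λ^3 - 3λ^2 - 73λ - 165.
Rational-root test: λ = 11 gives p(11) = 0.
Dividing by (λ - 11) leaves λ^2 + 8λ + 15.
The quadratic factors as (λ + 5)·(λ + 3).
Eigenvalues: -5, -3, 11.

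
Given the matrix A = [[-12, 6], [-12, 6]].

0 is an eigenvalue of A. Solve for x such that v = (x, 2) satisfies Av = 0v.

1

We need (A)v = 0.
A = [[-12, 6], [-12, 6]].
Row 1: (-12)·x + (6)·2 = 0
Row 2: (-12)·x + (6)·2 = 0
Solving gives x = 1.
Check: A·(1, 2) = (0, 0) = 0·(1, 2).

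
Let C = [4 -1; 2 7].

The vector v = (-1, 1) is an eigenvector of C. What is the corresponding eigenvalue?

Compute Cv: C·(-1, 1) = (-5, 5).
Since Cv = λv, compare component 1: -5 = λ·-1, so λ = 5.

5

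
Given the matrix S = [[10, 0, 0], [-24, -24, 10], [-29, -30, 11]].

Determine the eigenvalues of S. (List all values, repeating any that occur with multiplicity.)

Set up det(lambda·I - S) = 0.
Expanding along the first row, p(lambda) = lambda^3 + 3·lambda^2 - 94·lambda - 360.
Since p(10) = 0, lambda = 10 is a root.
Factor out (lambda - 10): p(lambda) = (lambda - 10)·(lambda^2 + 13·lambda + 36).
The quadratic factors as (lambda + 9)·(lambda + 4).
Eigenvalues: -9, -4, 10.

-9, -4, 10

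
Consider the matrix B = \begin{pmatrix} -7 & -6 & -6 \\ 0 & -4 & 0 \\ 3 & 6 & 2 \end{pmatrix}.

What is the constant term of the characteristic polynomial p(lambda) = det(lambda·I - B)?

p(0) = det(0·I − B) = det(−B) = (−1)^3·det(B).
det(B) = -16, so p(0) = 16.

16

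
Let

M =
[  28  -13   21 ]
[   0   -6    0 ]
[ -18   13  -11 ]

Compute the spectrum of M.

-6, 7, 10

The characteristic polynomial is p(λ) = det(λI - M).
Cofactor expansion gives p(λ) = λ^3 - 11λ^2 - 32λ + 420.
Since p(10) = 0, λ = 10 is a root.
Factor out (λ - 10): p(λ) = (λ - 10)·(λ^2 - λ - 42).
The quadratic factors as (λ + 6)·(λ - 7).
Eigenvalues: -6, 7, 10.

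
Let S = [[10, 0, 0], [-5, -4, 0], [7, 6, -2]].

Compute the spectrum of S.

S is lower triangular, so its eigenvalues are the diagonal entries.
Diagonal: 10, -4, -2.

-4, -2, 10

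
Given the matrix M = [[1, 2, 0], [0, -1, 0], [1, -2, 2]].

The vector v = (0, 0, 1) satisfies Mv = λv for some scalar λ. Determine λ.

2

Compute Mv: M·(0, 0, 1) = (0, 0, 2).
Since Mv = λv, compare component 3: 2 = λ·1, so λ = 2.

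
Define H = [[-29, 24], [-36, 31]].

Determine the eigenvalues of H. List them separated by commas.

-5, 7

det(H - λI) = (-29 - λ)(31 - λ) - (24)·(-36) = λ^2 - 2λ - 35.
This factors as (λ + 5)·(λ - 7) = 0.
Eigenvalues: -5, 7.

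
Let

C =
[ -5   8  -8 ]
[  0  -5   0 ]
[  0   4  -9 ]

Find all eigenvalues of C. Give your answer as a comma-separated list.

The characteristic polynomial is p(t) = det(tI - C).
Cofactor expansion gives p(t) = t^3 + 19t^2 + 115t + 225.
Try t = -5: p(-5) = 0, so -5 is a root.
Dividing by (t + 5) leaves t^2 + 14t + 45.
The quadratic factors as (t + 9)·(t + 5).
Eigenvalues: -9, -5, -5.

-9, -5, -5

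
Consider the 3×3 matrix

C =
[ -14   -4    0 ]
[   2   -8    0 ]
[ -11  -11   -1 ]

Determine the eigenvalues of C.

Compute the characteristic polynomial p(lambda) = det(lambda·I - C).
Cofactor expansion gives p(lambda) = lambda^3 + 23·lambda^2 + 142·lambda + 120.
Since p(-12) = 0, lambda = -12 is a root.
Dividing by (lambda + 12) leaves lambda^2 + 11·lambda + 10.
The quadratic factors as (lambda + 10)·(lambda + 1).
Eigenvalues: -12, -10, -1.

-12, -10, -1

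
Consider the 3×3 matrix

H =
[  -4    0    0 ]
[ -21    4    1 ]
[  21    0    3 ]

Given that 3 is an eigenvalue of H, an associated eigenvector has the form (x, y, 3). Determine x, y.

0, -3

We need (H - 3I)v = 0.
H - 3I = [[-7, 0, 0], [-21, 1, 1], [21, 0, 0]].
Row 1: (-7)·x + (0)·y + (0)·3 = 0
Row 2: (-21)·x + (1)·y + (1)·3 = 0
Row 3: (21)·x + (0)·y + (0)·3 = 0
Solving gives x = 0, y = -3.
Check: H·(0, -3, 3) = (0, -9, 9) = 3·(0, -3, 3).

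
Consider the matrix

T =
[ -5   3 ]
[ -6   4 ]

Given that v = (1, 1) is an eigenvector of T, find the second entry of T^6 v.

First find the eigenvalue: Tv = (-2, -2) = -2·(1, 1), so λ = -2.
Then T^6 v = λ^6·v = (-2)^6·(1, 1) = 64·(1, 1) = (64, 64).

64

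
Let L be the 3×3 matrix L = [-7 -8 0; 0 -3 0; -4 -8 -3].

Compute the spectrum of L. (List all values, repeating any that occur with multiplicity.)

Set up det(tI - L) = 0.
Expanding the 3×3 determinant: p(t) = t^3 + 13t^2 + 51t + 63.
Rational-root test: t = -3 gives p(-3) = 0.
Dividing by (t + 3) leaves t^2 + 10t + 21.
The quadratic factors as (t + 7)·(t + 3).
Eigenvalues: -7, -3, -3.

-7, -3, -3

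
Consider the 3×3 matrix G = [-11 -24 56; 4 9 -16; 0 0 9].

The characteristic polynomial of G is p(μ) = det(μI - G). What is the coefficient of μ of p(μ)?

p(μ) = μ^3 - 7μ^2 - 21μ + 27.
The coefficient of μ is -21.

-21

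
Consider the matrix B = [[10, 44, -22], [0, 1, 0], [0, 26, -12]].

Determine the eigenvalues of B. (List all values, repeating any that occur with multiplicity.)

Set up det(lambda·I - B) = 0.
Expanding the 3×3 determinant: p(lambda) = lambda^3 + lambda^2 - 122·lambda + 120.
Try lambda = 1: p(1) = 0, so 1 is a root.
Factor out (lambda - 1): p(lambda) = (lambda - 1)·(lambda^2 + 2·lambda - 120).
The quadratic factors as (lambda + 12)·(lambda - 10).
Eigenvalues: -12, 1, 10.

-12, 1, 10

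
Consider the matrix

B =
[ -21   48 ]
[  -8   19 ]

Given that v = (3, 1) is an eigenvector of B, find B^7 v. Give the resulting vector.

(-234375, -78125)

First find the eigenvalue: Bv = (-15, -5) = -5·(3, 1), so λ = -5.
Then B^7 v = λ^7·v = (-5)^7·(3, 1) = -78125·(3, 1) = (-234375, -78125).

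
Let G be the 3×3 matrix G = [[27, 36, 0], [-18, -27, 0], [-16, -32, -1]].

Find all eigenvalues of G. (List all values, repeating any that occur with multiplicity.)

Compute the characteristic polynomial p(r) = det(rI - G).
Cofactor expansion gives p(r) = r^3 + r^2 - 81r - 81.
Rational-root test: r = -1 gives p(-1) = 0.
Factor out (r + 1): p(r) = (r + 1)·(r^2 - 81).
The quadratic factors as (r + 9)·(r - 9).
Eigenvalues: -9, -1, 9.

-9, -1, 9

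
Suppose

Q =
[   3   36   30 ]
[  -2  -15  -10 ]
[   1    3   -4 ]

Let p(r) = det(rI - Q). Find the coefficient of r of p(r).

75

p(r) = r^3 + 16r^2 + 75r + 108.
The coefficient of r is 75.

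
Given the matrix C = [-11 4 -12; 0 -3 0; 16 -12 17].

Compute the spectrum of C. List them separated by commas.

-3, 1, 5

Set up det(sI - C) = 0.
Expanding the 3×3 determinant: p(s) = s^3 - 3s^2 - 13s + 15.
Since p(1) = 0, s = 1 is a root.
Factor out (s - 1): p(s) = (s - 1)·(s^2 - 2s - 15).
The quadratic factors as (s + 3)·(s - 5).
Eigenvalues: -3, 1, 5.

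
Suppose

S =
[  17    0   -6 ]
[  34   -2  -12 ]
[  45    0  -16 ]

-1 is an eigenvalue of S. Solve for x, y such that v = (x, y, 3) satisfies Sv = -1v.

We need (S + 1I)v = 0.
S + 1I = [[18, 0, -6], [34, -1, -12], [45, 0, -15]].
Row 1: (18)·x + (0)·y + (-6)·3 = 0
Row 2: (34)·x + (-1)·y + (-12)·3 = 0
Row 3: (45)·x + (0)·y + (-15)·3 = 0
Solving gives x = 1, y = -2.
Check: S·(1, -2, 3) = (-1, 2, -3) = -1·(1, -2, 3).

1, -2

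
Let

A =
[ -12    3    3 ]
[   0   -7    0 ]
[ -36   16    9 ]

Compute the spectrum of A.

-7, -3, 0

Compute the characteristic polynomial p(t) = det(tI - A).
Cofactor expansion gives p(t) = t^3 + 10t^2 + 21t.
Since p(-3) = 0, t = -3 is a root.
Factor out (t + 3): p(t) = (t + 3)·(t^2 + 7t).
The quadratic factors as (t + 7)·t.
Eigenvalues: -7, -3, 0.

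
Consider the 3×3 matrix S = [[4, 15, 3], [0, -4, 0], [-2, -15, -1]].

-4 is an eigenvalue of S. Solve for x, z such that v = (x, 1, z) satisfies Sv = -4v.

We need (S + 4I)v = 0.
S + 4I = [[8, 15, 3], [0, 0, 0], [-2, -15, 3]].
Row 1: (8)·x + (15)·1 + (3)·z = 0
Row 2: (0)·x + (0)·1 + (0)·z = 0
Row 3: (-2)·x + (-15)·1 + (3)·z = 0
Solving gives x = -3, z = 3.
Check: S·(-3, 1, 3) = (12, -4, -12) = -4·(-3, 1, 3).

-3, 3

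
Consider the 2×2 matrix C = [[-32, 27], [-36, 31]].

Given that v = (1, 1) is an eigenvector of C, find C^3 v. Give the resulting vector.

First find the eigenvalue: Cv = (-5, -5) = -5·(1, 1), so λ = -5.
Then C^3 v = λ^3·v = (-5)^3·(1, 1) = -125·(1, 1) = (-125, -125).

(-125, -125)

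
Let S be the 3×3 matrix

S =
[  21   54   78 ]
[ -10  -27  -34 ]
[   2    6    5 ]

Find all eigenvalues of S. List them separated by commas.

Compute the characteristic polynomial p(t) = det(tI - S).
Expanding along the first row, p(t) = t^3 + t^2 - 9t - 9.
Rational-root test: t = -1 gives p(-1) = 0.
Factor out (t + 1): p(t) = (t + 1)·(t^2 - 9).
The quadratic factors as (t + 3)·(t - 3).
Eigenvalues: -3, -1, 3.

-3, -1, 3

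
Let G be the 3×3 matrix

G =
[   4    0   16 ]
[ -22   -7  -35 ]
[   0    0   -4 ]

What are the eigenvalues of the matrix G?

Compute the characteristic polynomial p(λ) = det(λI - G).
Expanding along the first row, p(λ) = λ^3 + 7λ^2 - 16λ - 112.
Try λ = -7: p(-7) = 0, so -7 is a root.
Factor out (λ + 7): p(λ) = (λ + 7)·(λ^2 - 16).
The quadratic factors as (λ + 4)·(λ - 4).
Eigenvalues: -7, -4, 4.

-7, -4, 4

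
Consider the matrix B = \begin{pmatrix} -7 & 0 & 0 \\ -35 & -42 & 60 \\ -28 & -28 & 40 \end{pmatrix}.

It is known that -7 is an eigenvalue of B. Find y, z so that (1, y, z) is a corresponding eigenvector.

We need (B + 7I)v = 0.
B + 7I = [[0, 0, 0], [-35, -35, 60], [-28, -28, 47]].
Row 1: (0)·1 + (0)·y + (0)·z = 0
Row 2: (-35)·1 + (-35)·y + (60)·z = 0
Row 3: (-28)·1 + (-28)·y + (47)·z = 0
Solving gives y = -1, z = 0.
Check: B·(1, -1, 0) = (-7, 7, 0) = -7·(1, -1, 0).

-1, 0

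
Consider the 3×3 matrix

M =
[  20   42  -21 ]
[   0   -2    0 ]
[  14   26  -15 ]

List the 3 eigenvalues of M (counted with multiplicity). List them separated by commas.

The characteristic polynomial is p(lambda) = det(lambda·I - M).
Cofactor expansion gives p(lambda) = lambda^3 - 3·lambda^2 - 16·lambda - 12.
Since p(-2) = 0, lambda = -2 is a root.
Factor out (lambda + 2): p(lambda) = (lambda + 2)·(lambda^2 - 5·lambda - 6).
The quadratic factors as (lambda + 1)·(lambda - 6).
Eigenvalues: -2, -1, 6.

-2, -1, 6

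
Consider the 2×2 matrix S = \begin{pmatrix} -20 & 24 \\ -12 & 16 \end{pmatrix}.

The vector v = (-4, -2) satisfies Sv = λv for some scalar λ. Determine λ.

-8

Compute Sv: S·(-4, -2) = (32, 16).
Since Sv = λv, compare component 1: 32 = λ·-4, so λ = -8.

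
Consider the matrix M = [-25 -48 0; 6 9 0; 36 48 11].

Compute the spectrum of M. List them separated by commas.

Compute the characteristic polynomial p(μ) = det(μI - M).
Expanding the 3×3 determinant: p(μ) = μ^3 + 5μ^2 - 113μ - 693.
Since p(-9) = 0, μ = -9 is a root.
Factor out (μ + 9): p(μ) = (μ + 9)·(μ^2 - 4μ - 77).
The quadratic factors as (μ + 7)·(μ - 11).
Eigenvalues: -9, -7, 11.

-9, -7, 11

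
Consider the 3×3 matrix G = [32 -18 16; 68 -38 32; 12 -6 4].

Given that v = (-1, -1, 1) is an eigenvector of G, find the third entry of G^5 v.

First find the eigenvalue: Gv = (2, 2, -2) = -2·(-1, -1, 1), so λ = -2.
Then G^5 v = λ^5·v = (-2)^5·(-1, -1, 1) = -32·(-1, -1, 1) = (32, 32, -32).

-32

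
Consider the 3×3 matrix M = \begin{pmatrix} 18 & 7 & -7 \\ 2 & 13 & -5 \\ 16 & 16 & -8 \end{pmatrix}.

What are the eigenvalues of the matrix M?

4, 8, 11

Compute the characteristic polynomial p(t) = det(tI - M).
Expanding the 3×3 determinant: p(t) = t^3 - 23t^2 + 164t - 352.
Rational-root test: t = 4 gives p(4) = 0.
Factor out (t - 4): p(t) = (t - 4)·(t^2 - 19t + 88).
The quadratic factors as (t - 8)·(t - 11).
Eigenvalues: 4, 8, 11.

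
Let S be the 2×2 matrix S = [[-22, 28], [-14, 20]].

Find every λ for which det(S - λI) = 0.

-8, 6

det(S - tI) = (-22 - t)(20 - t) - (28)·(-14) = t^2 + 2t - 48.
This factors as (t + 8)·(t - 6) = 0.
Eigenvalues: -8, 6.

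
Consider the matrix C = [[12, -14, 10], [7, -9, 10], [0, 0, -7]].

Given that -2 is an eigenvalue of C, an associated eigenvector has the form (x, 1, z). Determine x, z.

1, 0

We need (C + 2I)v = 0.
C + 2I = [[14, -14, 10], [7, -7, 10], [0, 0, -5]].
Row 1: (14)·x + (-14)·1 + (10)·z = 0
Row 2: (7)·x + (-7)·1 + (10)·z = 0
Row 3: (0)·x + (0)·1 + (-5)·z = 0
Solving gives x = 1, z = 0.
Check: C·(1, 1, 0) = (-2, -2, 0) = -2·(1, 1, 0).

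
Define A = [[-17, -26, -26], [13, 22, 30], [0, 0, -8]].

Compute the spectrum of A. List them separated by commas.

Set up det(rI - A) = 0.
Expanding the 3×3 determinant: p(r) = r^3 + 3r^2 - 76r - 288.
Since p(-8) = 0, r = -8 is a root.
Factor out (r + 8): p(r) = (r + 8)·(r^2 - 5r - 36).
The quadratic factors as (r + 4)·(r - 9).
Eigenvalues: -8, -4, 9.

-8, -4, 9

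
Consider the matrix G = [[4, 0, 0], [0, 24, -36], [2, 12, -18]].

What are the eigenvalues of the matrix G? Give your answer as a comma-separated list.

0, 4, 6

Compute the characteristic polynomial p(s) = det(sI - G).
Expanding along the first row, p(s) = s^3 - 10s^2 + 24s.
Try s = 4: p(4) = 0, so 4 is a root.
Factor out (s - 4): p(s) = (s - 4)·(s^2 - 6s).
The quadratic factors as s·(s - 6).
Eigenvalues: 0, 4, 6.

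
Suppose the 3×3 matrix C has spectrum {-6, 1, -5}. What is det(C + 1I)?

If C has eigenvalues -6, 1, -5, then C + 1I has eigenvalues -5, 2, -4.
det(C + 1I) = (-5) · (2) · (-4) = 40.

40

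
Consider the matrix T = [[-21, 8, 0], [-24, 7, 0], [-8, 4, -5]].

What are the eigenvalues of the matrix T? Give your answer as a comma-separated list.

-9, -5, -5

Set up det(λI - T) = 0.
Expanding along the first row, p(λ) = λ^3 + 19λ^2 + 115λ + 225.
Since p(-5) = 0, λ = -5 is a root.
Factor out (λ + 5): p(λ) = (λ + 5)·(λ^2 + 14λ + 45).
The quadratic factors as (λ + 9)·(λ + 5).
Eigenvalues: -9, -5, -5.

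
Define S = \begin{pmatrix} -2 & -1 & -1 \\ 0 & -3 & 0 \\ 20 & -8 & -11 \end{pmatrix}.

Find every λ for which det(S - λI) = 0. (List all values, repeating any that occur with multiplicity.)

-7, -6, -3

The characteristic polynomial is p(t) = det(tI - S).
Cofactor expansion gives p(t) = t^3 + 16t^2 + 81t + 126.
Rational-root test: t = -3 gives p(-3) = 0.
Dividing by (t + 3) leaves t^2 + 13t + 42.
The quadratic factors as (t + 7)·(t + 6).
Eigenvalues: -7, -6, -3.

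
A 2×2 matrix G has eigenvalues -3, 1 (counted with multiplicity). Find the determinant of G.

-3

det(G) is the product of the eigenvalues: (-3) · (1) = -3.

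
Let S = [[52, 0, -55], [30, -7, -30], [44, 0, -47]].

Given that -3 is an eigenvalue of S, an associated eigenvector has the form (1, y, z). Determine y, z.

We need (S + 3I)v = 0.
S + 3I = [[55, 0, -55], [30, -4, -30], [44, 0, -44]].
Row 1: (55)·1 + (0)·y + (-55)·z = 0
Row 2: (30)·1 + (-4)·y + (-30)·z = 0
Row 3: (44)·1 + (0)·y + (-44)·z = 0
Solving gives y = 0, z = 1.
Check: S·(1, 0, 1) = (-3, 0, -3) = -3·(1, 0, 1).

0, 1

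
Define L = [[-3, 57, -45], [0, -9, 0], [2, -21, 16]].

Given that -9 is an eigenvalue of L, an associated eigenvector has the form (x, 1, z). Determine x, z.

-2, 1

We need (L + 9I)v = 0.
L + 9I = [[6, 57, -45], [0, 0, 0], [2, -21, 25]].
Row 1: (6)·x + (57)·1 + (-45)·z = 0
Row 2: (0)·x + (0)·1 + (0)·z = 0
Row 3: (2)·x + (-21)·1 + (25)·z = 0
Solving gives x = -2, z = 1.
Check: L·(-2, 1, 1) = (18, -9, -9) = -9·(-2, 1, 1).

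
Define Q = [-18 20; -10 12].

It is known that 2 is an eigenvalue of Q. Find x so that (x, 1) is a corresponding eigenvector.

1

We need (Q - 2I)v = 0.
Q - 2I = [[-20, 20], [-10, 10]].
Row 1: (-20)·x + (20)·1 = 0
Row 2: (-10)·x + (10)·1 = 0
Solving gives x = 1.
Check: Q·(1, 1) = (2, 2) = 2·(1, 1).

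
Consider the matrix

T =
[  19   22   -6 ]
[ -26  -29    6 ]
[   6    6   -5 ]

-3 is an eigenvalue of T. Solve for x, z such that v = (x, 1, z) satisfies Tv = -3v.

-1, 0

We need (T + 3I)v = 0.
T + 3I = [[22, 22, -6], [-26, -26, 6], [6, 6, -2]].
Row 1: (22)·x + (22)·1 + (-6)·z = 0
Row 2: (-26)·x + (-26)·1 + (6)·z = 0
Row 3: (6)·x + (6)·1 + (-2)·z = 0
Solving gives x = -1, z = 0.
Check: T·(-1, 1, 0) = (3, -3, 0) = -3·(-1, 1, 0).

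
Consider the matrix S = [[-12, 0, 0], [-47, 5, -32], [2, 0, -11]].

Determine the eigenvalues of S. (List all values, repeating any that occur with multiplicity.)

-12, -11, 5

Set up det(λI - S) = 0.
Expanding the 3×3 determinant: p(λ) = λ^3 + 18λ^2 + 17λ - 660.
Rational-root test: λ = 5 gives p(5) = 0.
Factor out (λ - 5): p(λ) = (λ - 5)·(λ^2 + 23λ + 132).
The quadratic factors as (λ + 12)·(λ + 11).
Eigenvalues: -12, -11, 5.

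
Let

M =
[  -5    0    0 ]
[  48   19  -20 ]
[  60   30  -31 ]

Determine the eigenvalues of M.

The characteristic polynomial is p(μ) = det(μI - M).
Expanding along the first row, p(μ) = μ^3 + 17μ^2 + 71μ + 55.
Try μ = -1: p(-1) = 0, so -1 is a root.
Factor out (μ + 1): p(μ) = (μ + 1)·(μ^2 + 16μ + 55).
The quadratic factors as (μ + 11)·(μ + 5).
Eigenvalues: -11, -5, -1.

-11, -5, -1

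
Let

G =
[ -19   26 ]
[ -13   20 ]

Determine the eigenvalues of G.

-6, 7

det(G - tI) = (-19 - t)(20 - t) - (26)·(-13) = t^2 - t - 42.
This factors as (t + 6)·(t - 7) = 0.
Eigenvalues: -6, 7.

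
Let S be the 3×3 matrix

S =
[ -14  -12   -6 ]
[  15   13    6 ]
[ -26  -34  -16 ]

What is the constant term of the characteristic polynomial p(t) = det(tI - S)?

p(0) = det(0·I − S) = det(−S) = (−1)^3·det(S).
det(S) = 80, so p(0) = -80.

-80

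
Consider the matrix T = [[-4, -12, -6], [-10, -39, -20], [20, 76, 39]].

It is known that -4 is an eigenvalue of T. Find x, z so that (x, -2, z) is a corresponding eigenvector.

We need (T + 4I)v = 0.
T + 4I = [[0, -12, -6], [-10, -35, -20], [20, 76, 43]].
Row 1: (0)·x + (-12)·-2 + (-6)·z = 0
Row 2: (-10)·x + (-35)·-2 + (-20)·z = 0
Row 3: (20)·x + (76)·-2 + (43)·z = 0
Solving gives x = -1, z = 4.
Check: T·(-1, -2, 4) = (4, 8, -16) = -4·(-1, -2, 4).

-1, 4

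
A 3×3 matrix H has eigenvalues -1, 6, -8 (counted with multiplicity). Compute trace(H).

trace(H) is the sum of the eigenvalues: (-1) + (6) + (-8) = -3.

-3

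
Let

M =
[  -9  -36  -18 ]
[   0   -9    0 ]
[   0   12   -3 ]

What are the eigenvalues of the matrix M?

-9, -9, -3

Set up det(μI - M) = 0.
Cofactor expansion gives p(μ) = μ^3 + 21μ^2 + 135μ + 243.
Try μ = -9: p(-9) = 0, so -9 is a root.
Factor out (μ + 9): p(μ) = (μ + 9)·(μ^2 + 12μ + 27).
The quadratic factors as (μ + 9)·(μ + 3).
Eigenvalues: -9, -9, -3.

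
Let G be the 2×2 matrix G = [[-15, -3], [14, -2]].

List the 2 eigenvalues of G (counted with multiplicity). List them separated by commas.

-9, -8

det(G - rI) = (-15 - r)(-2 - r) - (-3)·(14) = r^2 + 17r + 72.
This factors as (r + 9)·(r + 8) = 0.
Eigenvalues: -9, -8.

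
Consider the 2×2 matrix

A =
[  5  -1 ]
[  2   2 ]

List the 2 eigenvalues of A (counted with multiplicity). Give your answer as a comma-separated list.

det(A - tI) = (5 - t)(2 - t) - (-1)·(2) = t^2 - 7t + 12.
This factors as (t - 3)·(t - 4) = 0.
Eigenvalues: 3, 4.

3, 4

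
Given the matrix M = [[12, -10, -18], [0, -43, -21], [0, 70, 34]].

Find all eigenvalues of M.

Set up det(μI - M) = 0.
Expanding along the first row, p(μ) = μ^3 - 3μ^2 - 100μ - 96.
Rational-root test: μ = 12 gives p(12) = 0.
Dividing by (μ - 12) leaves μ^2 + 9μ + 8.
The quadratic factors as (μ + 8)·(μ + 1).
Eigenvalues: -8, -1, 12.

-8, -1, 12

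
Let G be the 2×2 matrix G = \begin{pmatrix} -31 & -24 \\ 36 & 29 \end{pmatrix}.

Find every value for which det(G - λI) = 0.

det(G - sI) = (-31 - s)(29 - s) - (-24)·(36) = s^2 + 2s - 35.
This factors as (s + 7)·(s - 5) = 0.
Eigenvalues: -7, 5.

-7, 5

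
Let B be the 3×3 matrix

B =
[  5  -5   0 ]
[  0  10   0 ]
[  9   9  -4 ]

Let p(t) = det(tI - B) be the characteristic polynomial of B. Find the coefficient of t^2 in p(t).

-11

The coefficient of t^2 of det(tI - B) is −trace(B).
trace(B) = (5) + (10) + (-4) = 11, so the coefficient is -11.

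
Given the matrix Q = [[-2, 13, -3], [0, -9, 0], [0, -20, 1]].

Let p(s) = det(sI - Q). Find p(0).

-18

p(0) = det(0·I − Q) = det(−Q) = (−1)^3·det(Q).
det(Q) = 18, so p(0) = -18.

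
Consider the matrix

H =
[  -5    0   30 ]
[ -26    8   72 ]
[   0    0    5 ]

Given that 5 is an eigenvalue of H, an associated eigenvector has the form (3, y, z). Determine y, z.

2, 1

We need (H - 5I)v = 0.
H - 5I = [[-10, 0, 30], [-26, 3, 72], [0, 0, 0]].
Row 1: (-10)·3 + (0)·y + (30)·z = 0
Row 2: (-26)·3 + (3)·y + (72)·z = 0
Row 3: (0)·3 + (0)·y + (0)·z = 0
Solving gives y = 2, z = 1.
Check: H·(3, 2, 1) = (15, 10, 5) = 5·(3, 2, 1).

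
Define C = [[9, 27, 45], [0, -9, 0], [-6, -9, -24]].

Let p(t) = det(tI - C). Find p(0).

486

p(0) = det(0·I − C) = det(−C) = (−1)^3·det(C).
det(C) = -486, so p(0) = 486.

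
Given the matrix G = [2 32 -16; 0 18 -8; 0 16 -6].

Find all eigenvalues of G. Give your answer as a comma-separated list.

Set up det(tI - G) = 0.
Expanding the 3×3 determinant: p(t) = t^3 - 14t^2 + 44t - 40.
Rational-root test: t = 2 gives p(2) = 0.
Factor out (t - 2): p(t) = (t - 2)·(t^2 - 12t + 20).
The quadratic factors as (t - 2)·(t - 10).
Eigenvalues: 2, 2, 10.

2, 2, 10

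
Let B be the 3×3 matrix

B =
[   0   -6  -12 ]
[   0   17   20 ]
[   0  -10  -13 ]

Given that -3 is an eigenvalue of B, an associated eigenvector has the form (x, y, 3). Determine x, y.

6, -3

We need (B + 3I)v = 0.
B + 3I = [[3, -6, -12], [0, 20, 20], [0, -10, -10]].
Row 1: (3)·x + (-6)·y + (-12)·3 = 0
Row 2: (0)·x + (20)·y + (20)·3 = 0
Row 3: (0)·x + (-10)·y + (-10)·3 = 0
Solving gives x = 6, y = -3.
Check: B·(6, -3, 3) = (-18, 9, -9) = -3·(6, -3, 3).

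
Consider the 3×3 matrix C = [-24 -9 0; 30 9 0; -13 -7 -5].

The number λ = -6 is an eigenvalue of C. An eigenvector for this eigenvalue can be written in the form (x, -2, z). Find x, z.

We need (C + 6I)v = 0.
C + 6I = [[-18, -9, 0], [30, 15, 0], [-13, -7, 1]].
Row 1: (-18)·x + (-9)·-2 + (0)·z = 0
Row 2: (30)·x + (15)·-2 + (0)·z = 0
Row 3: (-13)·x + (-7)·-2 + (1)·z = 0
Solving gives x = 1, z = -1.
Check: C·(1, -2, -1) = (-6, 12, 6) = -6·(1, -2, -1).

1, -1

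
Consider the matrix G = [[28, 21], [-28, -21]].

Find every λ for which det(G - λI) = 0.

0, 7

det(G - rI) = (28 - r)(-21 - r) - (21)·(-28) = r^2 - 7r.
This factors as r·(r - 7) = 0.
Eigenvalues: 0, 7.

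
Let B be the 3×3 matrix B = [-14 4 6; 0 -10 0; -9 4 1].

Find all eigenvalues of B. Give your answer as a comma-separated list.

-10, -8, -5

Set up det(λI - B) = 0.
Expanding the 3×3 determinant: p(λ) = λ^3 + 23λ^2 + 170λ + 400.
Try λ = -5: p(-5) = 0, so -5 is a root.
Dividing by (λ + 5) leaves λ^2 + 18λ + 80.
The quadratic factors as (λ + 10)·(λ + 8).
Eigenvalues: -10, -8, -5.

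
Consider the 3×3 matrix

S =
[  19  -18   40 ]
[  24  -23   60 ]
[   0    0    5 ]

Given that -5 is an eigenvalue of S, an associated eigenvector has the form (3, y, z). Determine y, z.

4, 0

We need (S + 5I)v = 0.
S + 5I = [[24, -18, 40], [24, -18, 60], [0, 0, 10]].
Row 1: (24)·3 + (-18)·y + (40)·z = 0
Row 2: (24)·3 + (-18)·y + (60)·z = 0
Row 3: (0)·3 + (0)·y + (10)·z = 0
Solving gives y = 4, z = 0.
Check: S·(3, 4, 0) = (-15, -20, 0) = -5·(3, 4, 0).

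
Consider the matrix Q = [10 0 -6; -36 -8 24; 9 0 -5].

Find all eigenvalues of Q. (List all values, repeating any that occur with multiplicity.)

Compute the characteristic polynomial p(t) = det(tI - Q).
Cofactor expansion gives p(t) = t^3 + 3t^2 - 36t + 32.
Rational-root test: t = 4 gives p(4) = 0.
Dividing by (t - 4) leaves t^2 + 7t - 8.
The quadratic factors as (t + 8)·(t - 1).
Eigenvalues: -8, 1, 4.

-8, 1, 4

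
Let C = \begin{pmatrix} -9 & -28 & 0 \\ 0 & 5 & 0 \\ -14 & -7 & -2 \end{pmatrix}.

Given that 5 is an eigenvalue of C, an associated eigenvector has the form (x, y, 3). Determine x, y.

-2, 1

We need (C - 5I)v = 0.
C - 5I = [[-14, -28, 0], [0, 0, 0], [-14, -7, -7]].
Row 1: (-14)·x + (-28)·y + (0)·3 = 0
Row 2: (0)·x + (0)·y + (0)·3 = 0
Row 3: (-14)·x + (-7)·y + (-7)·3 = 0
Solving gives x = -2, y = 1.
Check: C·(-2, 1, 3) = (-10, 5, 15) = 5·(-2, 1, 3).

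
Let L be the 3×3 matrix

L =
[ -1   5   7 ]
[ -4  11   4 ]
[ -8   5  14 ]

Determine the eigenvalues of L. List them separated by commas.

Set up det(rI - L) = 0.
Expanding along the first row, p(r) = r^3 - 24r^2 + 185r - 462.
Try r = 11: p(11) = 0, so 11 is a root.
Factor out (r - 11): p(r) = (r - 11)·(r^2 - 13r + 42).
The quadratic factors as (r - 6)·(r - 7).
Eigenvalues: 6, 7, 11.

6, 7, 11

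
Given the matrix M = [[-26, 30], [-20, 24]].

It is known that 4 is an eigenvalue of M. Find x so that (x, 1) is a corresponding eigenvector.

1

We need (M - 4I)v = 0.
M - 4I = [[-30, 30], [-20, 20]].
Row 1: (-30)·x + (30)·1 = 0
Row 2: (-20)·x + (20)·1 = 0
Solving gives x = 1.
Check: M·(1, 1) = (4, 4) = 4·(1, 1).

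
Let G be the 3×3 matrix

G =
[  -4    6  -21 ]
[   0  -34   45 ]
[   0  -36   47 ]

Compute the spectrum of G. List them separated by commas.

The characteristic polynomial is p(s) = det(sI - G).
Cofactor expansion gives p(s) = s^3 - 9s^2 - 30s + 88.
Since p(-4) = 0, s = -4 is a root.
Factor out (s + 4): p(s) = (s + 4)·(s^2 - 13s + 22).
The quadratic factors as (s - 2)·(s - 11).
Eigenvalues: -4, 2, 11.

-4, 2, 11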